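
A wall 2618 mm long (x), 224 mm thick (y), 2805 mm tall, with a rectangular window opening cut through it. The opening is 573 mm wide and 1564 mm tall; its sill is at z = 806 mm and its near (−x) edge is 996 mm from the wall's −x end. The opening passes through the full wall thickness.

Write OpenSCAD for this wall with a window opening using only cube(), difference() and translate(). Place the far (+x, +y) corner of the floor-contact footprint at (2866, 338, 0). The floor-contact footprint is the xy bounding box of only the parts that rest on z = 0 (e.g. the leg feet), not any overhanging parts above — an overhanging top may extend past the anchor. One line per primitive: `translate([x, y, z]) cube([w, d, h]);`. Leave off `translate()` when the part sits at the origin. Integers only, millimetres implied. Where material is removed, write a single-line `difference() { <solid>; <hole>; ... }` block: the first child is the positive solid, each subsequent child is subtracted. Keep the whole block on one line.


difference() { translate([248, 114, 0]) cube([2618, 224, 2805]); translate([1244, 114, 806]) cube([573, 224, 1564]); }


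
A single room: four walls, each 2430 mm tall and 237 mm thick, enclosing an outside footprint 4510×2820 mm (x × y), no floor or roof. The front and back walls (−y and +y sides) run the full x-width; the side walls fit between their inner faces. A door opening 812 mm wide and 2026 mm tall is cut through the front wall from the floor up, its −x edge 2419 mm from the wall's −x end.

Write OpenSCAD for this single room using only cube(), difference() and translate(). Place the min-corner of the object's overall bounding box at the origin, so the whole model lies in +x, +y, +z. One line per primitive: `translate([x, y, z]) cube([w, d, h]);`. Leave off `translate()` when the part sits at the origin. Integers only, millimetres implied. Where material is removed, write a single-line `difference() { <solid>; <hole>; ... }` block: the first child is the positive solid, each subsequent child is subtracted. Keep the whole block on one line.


difference() { cube([4510, 237, 2430]); translate([2419, 0, 0]) cube([812, 237, 2026]); }
translate([0, 2583, 0]) cube([4510, 237, 2430]);
translate([0, 237, 0]) cube([237, 2346, 2430]);
translate([4273, 237, 0]) cube([237, 2346, 2430]);


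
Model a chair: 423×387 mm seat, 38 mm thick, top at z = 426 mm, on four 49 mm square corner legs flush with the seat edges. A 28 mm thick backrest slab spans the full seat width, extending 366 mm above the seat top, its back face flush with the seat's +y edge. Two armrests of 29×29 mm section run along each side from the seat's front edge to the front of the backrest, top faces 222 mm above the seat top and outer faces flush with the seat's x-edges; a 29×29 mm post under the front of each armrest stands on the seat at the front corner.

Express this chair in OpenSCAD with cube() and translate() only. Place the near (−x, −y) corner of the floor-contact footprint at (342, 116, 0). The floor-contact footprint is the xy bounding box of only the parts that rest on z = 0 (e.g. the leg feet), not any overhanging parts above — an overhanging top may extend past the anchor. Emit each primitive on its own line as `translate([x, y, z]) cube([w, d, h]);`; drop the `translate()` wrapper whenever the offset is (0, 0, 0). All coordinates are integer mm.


// leg_h = 426 - 38 = 388
// arm post h = 222 - 29 = 193
translate([342, 116, 388]) cube([423, 387, 38]);
translate([342, 116, 0]) cube([49, 49, 388]);
translate([716, 116, 0]) cube([49, 49, 388]);
translate([342, 454, 0]) cube([49, 49, 388]);
translate([716, 454, 0]) cube([49, 49, 388]);
translate([342, 475, 426]) cube([423, 28, 366]);
translate([342, 116, 619]) cube([29, 359, 29]);
translate([736, 116, 619]) cube([29, 359, 29]);
translate([342, 116, 426]) cube([29, 29, 193]);
translate([736, 116, 426]) cube([29, 29, 193]);


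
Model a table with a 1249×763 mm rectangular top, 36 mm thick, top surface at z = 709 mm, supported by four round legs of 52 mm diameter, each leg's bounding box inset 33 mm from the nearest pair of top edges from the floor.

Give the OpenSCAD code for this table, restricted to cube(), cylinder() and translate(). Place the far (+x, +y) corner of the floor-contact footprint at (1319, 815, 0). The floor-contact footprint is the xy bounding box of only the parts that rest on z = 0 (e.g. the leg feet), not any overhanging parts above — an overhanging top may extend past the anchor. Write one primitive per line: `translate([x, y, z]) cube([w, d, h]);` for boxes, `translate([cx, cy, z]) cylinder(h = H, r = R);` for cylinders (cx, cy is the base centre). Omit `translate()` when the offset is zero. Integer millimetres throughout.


// leg_h = 709 - 36 = 673
translate([103, 85, 673]) cube([1249, 763, 36]);
translate([162, 144, 0]) cylinder(h = 673, r = 26);
translate([1293, 144, 0]) cylinder(h = 673, r = 26);
translate([162, 789, 0]) cylinder(h = 673, r = 26);
translate([1293, 789, 0]) cylinder(h = 673, r = 26);


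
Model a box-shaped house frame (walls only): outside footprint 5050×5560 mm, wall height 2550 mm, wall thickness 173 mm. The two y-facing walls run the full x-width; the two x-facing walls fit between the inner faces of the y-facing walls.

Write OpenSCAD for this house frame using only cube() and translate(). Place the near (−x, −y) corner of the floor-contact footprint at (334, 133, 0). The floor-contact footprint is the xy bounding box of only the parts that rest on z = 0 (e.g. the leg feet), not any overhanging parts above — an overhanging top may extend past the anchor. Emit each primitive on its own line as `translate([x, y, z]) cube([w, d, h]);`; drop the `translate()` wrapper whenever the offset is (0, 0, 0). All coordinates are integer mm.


translate([334, 133, 0]) cube([5050, 173, 2550]);
translate([334, 5520, 0]) cube([5050, 173, 2550]);
translate([334, 306, 0]) cube([173, 5214, 2550]);
translate([5211, 306, 0]) cube([173, 5214, 2550]);


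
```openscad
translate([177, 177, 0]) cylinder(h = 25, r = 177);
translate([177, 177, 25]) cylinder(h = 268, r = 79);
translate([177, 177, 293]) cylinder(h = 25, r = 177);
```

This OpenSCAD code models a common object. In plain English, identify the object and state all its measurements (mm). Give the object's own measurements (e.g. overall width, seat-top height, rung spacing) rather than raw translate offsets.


A spool: two coaxial disc flanges of radius 177 mm and thickness 25 mm, joined by a core cylinder of radius 79 mm and height 268 mm. The lower flange rests on z = 0 and the three cylinders share a vertical axis.


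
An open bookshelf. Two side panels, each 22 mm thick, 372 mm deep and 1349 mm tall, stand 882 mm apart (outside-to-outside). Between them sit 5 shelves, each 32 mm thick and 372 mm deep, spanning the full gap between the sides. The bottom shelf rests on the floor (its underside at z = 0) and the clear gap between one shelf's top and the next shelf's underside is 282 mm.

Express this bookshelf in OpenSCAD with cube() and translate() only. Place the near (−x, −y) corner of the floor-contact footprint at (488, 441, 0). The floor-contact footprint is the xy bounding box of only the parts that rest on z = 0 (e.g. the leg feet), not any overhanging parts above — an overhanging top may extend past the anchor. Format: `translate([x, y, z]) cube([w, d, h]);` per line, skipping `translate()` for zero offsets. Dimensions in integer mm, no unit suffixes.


translate([488, 441, 0]) cube([22, 372, 1349]);
translate([1348, 441, 0]) cube([22, 372, 1349]);
translate([510, 441, 0]) cube([838, 372, 32]);
translate([510, 441, 314]) cube([838, 372, 32]);
translate([510, 441, 628]) cube([838, 372, 32]);
translate([510, 441, 942]) cube([838, 372, 32]);
translate([510, 441, 1256]) cube([838, 372, 32]);


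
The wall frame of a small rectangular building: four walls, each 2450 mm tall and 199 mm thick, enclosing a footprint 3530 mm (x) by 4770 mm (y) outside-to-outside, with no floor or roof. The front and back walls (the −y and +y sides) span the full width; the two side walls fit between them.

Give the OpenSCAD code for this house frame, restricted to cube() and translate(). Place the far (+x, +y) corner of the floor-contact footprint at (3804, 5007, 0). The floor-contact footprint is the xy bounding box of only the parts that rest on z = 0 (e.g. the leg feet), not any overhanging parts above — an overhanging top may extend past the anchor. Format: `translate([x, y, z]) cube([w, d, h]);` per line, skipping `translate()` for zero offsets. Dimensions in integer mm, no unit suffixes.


translate([274, 237, 0]) cube([3530, 199, 2450]);
translate([274, 4808, 0]) cube([3530, 199, 2450]);
translate([274, 436, 0]) cube([199, 4372, 2450]);
translate([3605, 436, 0]) cube([199, 4372, 2450]);


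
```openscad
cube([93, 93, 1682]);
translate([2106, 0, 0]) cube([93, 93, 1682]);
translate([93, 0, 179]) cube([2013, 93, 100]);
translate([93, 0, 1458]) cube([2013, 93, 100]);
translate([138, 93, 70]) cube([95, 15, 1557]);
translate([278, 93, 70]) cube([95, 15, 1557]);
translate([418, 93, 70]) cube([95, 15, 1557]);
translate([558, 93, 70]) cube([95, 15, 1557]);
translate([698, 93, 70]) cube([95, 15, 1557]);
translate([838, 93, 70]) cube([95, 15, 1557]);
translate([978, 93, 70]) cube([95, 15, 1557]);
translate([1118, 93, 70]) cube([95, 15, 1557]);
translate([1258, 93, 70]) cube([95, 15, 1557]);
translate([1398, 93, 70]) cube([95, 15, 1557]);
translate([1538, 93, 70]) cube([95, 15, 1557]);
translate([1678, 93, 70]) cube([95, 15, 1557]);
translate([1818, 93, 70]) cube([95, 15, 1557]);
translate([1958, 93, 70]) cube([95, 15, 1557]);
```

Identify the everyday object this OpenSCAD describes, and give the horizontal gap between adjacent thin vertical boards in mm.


A fence section. The picket gap is 45 mm.

Two posts, two rails, 14 pickets — a fence section. Span 2013 mm holds 14 pickets of 95 mm with 15 equal gaps: ⌊(2013 − 14·95) / 15⌋ = 45 mm.


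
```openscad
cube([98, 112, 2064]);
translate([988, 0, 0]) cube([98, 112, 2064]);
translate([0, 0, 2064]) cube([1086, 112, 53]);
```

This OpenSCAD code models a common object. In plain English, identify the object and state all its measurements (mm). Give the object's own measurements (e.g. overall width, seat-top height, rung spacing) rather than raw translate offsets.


A door frame. The clear opening is 890 mm wide and 2064 mm high. Two 98 mm wide jambs, 112 mm deep, stand either side of the opening from the floor to the top of the opening. A 53 mm thick head sits across the top of both jambs, spanning the full outside width of the frame.


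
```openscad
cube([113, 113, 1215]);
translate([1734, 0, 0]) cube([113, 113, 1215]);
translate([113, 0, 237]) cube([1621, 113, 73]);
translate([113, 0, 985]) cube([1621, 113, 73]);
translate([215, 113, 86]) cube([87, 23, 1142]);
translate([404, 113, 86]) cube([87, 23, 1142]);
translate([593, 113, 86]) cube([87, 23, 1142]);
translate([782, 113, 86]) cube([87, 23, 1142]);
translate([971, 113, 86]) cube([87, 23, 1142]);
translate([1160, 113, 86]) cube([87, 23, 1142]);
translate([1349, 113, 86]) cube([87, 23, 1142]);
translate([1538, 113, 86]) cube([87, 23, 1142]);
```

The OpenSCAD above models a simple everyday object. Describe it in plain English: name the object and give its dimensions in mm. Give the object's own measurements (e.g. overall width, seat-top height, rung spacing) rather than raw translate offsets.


A fence section. Two 113×113 mm posts, 1215 mm tall, stand on the floor with a clear span of 1621 mm between their inner faces. Two horizontal rails of 113×73 mm section span the gap between the posts with their undersides at z = 237 mm and z = 985 mm, flush with the posts' −y face. 8 pickets, each 87 mm wide, 23 mm thick and 1142 mm tall, are fixed to the +y face of the rails with their bottoms at z = 86 mm, spaced across the span with a 102 mm gap after the −x post and between neighbouring pickets, with 109 mm left before the +x post.


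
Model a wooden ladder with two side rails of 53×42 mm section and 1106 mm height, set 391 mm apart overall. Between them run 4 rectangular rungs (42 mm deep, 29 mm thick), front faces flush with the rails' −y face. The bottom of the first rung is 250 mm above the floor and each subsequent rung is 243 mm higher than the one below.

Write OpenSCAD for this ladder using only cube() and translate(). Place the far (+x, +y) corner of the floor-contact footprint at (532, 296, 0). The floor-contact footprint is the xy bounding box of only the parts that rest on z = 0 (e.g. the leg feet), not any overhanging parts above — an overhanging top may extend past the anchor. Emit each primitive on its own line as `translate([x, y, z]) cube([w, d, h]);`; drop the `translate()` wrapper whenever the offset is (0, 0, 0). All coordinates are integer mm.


translate([141, 254, 0]) cube([53, 42, 1106]);
translate([479, 254, 0]) cube([53, 42, 1106]);
translate([194, 254, 250]) cube([285, 42, 29]);
translate([194, 254, 493]) cube([285, 42, 29]);
translate([194, 254, 736]) cube([285, 42, 29]);
translate([194, 254, 979]) cube([285, 42, 29]);


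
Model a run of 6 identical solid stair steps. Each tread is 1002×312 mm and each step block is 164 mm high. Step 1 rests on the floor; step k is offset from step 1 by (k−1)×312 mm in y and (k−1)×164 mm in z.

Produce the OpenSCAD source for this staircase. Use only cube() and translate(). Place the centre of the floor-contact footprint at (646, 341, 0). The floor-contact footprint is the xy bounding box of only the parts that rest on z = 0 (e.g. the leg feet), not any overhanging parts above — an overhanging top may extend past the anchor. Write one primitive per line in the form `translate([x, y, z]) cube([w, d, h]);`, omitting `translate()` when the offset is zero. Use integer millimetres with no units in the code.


translate([145, 185, 0]) cube([1002, 312, 164]);
translate([145, 497, 164]) cube([1002, 312, 164]);
translate([145, 809, 328]) cube([1002, 312, 164]);
translate([145, 1121, 492]) cube([1002, 312, 164]);
translate([145, 1433, 656]) cube([1002, 312, 164]);
translate([145, 1745, 820]) cube([1002, 312, 164]);


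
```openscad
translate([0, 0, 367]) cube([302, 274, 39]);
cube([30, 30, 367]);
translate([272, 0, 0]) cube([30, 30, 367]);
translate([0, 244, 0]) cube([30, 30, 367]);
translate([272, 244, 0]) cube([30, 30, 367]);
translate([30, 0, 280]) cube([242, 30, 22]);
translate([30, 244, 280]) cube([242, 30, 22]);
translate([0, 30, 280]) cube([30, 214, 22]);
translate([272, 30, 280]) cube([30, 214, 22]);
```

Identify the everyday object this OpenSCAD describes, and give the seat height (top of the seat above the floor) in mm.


A stool. The seat height is 406 mm.

A 302×274×39 slab at z = 367 on four corner posts — a stool. The seat top is 367 + 39 = 406 mm.


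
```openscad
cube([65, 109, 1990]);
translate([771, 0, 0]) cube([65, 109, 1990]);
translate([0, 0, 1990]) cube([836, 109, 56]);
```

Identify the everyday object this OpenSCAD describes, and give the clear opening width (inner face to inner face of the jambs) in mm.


A door frame. The clear opening width is 706 mm.

Two 1990 mm tall posts with a header on top — a door frame. The left jamb is 65 mm wide at x = 0; the right jamb starts at x = 771. The clear opening is 771 − 65 = 706 mm.


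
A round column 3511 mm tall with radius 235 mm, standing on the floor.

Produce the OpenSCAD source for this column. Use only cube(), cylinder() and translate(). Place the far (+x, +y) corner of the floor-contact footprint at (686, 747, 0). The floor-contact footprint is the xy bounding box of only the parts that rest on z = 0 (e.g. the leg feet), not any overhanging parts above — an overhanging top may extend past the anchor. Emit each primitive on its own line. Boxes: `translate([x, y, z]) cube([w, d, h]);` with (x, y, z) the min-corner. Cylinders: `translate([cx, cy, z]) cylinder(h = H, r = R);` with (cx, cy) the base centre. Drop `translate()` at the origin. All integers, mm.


translate([451, 512, 0]) cylinder(h = 3511, r = 235);


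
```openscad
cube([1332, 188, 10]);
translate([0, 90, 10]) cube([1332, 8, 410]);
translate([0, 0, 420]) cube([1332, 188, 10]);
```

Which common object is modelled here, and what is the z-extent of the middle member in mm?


An I-beam. The web height is 410 mm.

Two wide flanges with a thin centred web — an I-beam. Overall 430 mm minus two 10 mm flanges gives a web of 430 − 2·10 = 410 mm.


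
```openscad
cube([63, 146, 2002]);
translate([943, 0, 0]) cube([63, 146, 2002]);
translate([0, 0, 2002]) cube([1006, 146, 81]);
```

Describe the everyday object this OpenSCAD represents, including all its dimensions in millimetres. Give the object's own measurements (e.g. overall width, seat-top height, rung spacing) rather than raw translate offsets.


A door frame. The clear opening is 880 mm wide and 2002 mm high. Two 63 mm wide jambs, 146 mm deep, stand either side of the opening from the floor to the top of the opening. A 81 mm thick head sits across the top of both jambs, spanning the full outside width of the frame.


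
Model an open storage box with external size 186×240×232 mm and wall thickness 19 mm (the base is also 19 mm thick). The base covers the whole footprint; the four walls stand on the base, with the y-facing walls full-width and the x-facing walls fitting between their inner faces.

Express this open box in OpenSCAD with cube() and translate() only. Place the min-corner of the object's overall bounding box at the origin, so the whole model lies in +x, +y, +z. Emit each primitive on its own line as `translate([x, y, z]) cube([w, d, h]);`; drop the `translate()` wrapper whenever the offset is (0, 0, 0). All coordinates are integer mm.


cube([186, 240, 19]);
translate([0, 0, 19]) cube([186, 19, 213]);
translate([0, 221, 19]) cube([186, 19, 213]);
translate([0, 19, 19]) cube([19, 202, 213]);
translate([167, 19, 19]) cube([19, 202, 213]);


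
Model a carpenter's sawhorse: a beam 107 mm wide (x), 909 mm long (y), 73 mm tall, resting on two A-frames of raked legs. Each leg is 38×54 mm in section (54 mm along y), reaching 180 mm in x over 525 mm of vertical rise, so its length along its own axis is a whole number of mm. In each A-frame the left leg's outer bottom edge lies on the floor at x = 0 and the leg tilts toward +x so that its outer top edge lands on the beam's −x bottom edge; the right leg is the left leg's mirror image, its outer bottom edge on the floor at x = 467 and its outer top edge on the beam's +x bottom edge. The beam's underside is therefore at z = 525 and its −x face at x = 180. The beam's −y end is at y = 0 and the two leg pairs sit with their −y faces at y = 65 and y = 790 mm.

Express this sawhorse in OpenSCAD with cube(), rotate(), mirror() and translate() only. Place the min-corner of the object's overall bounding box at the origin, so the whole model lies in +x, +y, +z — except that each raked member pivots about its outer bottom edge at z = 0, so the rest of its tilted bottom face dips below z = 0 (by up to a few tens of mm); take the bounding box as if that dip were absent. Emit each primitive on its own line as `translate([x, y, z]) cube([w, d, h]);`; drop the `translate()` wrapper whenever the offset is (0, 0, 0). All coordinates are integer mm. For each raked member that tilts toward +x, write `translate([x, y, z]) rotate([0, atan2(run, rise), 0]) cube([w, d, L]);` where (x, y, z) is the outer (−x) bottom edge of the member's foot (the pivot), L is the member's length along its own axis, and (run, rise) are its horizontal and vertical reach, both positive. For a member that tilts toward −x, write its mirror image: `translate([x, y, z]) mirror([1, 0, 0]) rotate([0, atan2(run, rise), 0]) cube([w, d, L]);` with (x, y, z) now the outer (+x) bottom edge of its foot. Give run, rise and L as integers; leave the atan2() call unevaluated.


// leg length = √(180² + 525²) = 555
// right-leg outer foot x = 2·180 + 107 = 467
// beam min-corner = (180, 0, 525)
translate([180, 0, 525]) cube([107, 909, 73]);
translate([0, 65, 0]) rotate([0, atan2(180, 525), 0]) cube([38, 54, 555]);
translate([467, 65, 0]) mirror([1, 0, 0]) rotate([0, atan2(180, 525), 0]) cube([38, 54, 555]);
translate([0, 790, 0]) rotate([0, atan2(180, 525), 0]) cube([38, 54, 555]);
translate([467, 790, 0]) mirror([1, 0, 0]) rotate([0, atan2(180, 525), 0]) cube([38, 54, 555]);


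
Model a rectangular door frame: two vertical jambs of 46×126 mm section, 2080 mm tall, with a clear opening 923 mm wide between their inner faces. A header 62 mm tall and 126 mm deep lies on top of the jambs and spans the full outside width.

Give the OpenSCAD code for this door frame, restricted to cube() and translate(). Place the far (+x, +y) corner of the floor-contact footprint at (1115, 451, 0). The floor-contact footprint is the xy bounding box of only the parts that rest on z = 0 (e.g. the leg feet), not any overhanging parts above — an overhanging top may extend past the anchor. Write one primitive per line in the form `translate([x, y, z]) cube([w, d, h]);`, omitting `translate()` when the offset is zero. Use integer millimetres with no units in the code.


translate([100, 325, 0]) cube([46, 126, 2080]);
translate([1069, 325, 0]) cube([46, 126, 2080]);
translate([100, 325, 2080]) cube([1015, 126, 62]);


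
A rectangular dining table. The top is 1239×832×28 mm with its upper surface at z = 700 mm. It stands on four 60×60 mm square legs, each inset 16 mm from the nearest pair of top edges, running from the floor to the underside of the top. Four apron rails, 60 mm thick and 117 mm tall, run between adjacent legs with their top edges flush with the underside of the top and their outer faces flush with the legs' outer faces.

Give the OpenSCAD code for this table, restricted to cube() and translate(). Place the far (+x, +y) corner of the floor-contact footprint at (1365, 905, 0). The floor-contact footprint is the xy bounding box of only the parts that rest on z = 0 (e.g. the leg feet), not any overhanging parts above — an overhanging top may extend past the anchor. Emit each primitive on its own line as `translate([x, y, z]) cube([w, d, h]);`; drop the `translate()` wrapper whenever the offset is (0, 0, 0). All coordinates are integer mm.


translate([142, 89, 672]) cube([1239, 832, 28]);
translate([158, 105, 0]) cube([60, 60, 672]);
translate([1305, 105, 0]) cube([60, 60, 672]);
translate([158, 845, 0]) cube([60, 60, 672]);
translate([1305, 845, 0]) cube([60, 60, 672]);
translate([218, 105, 555]) cube([1087, 60, 117]);
translate([218, 845, 555]) cube([1087, 60, 117]);
translate([158, 165, 555]) cube([60, 680, 117]);
translate([1305, 165, 555]) cube([60, 680, 117]);


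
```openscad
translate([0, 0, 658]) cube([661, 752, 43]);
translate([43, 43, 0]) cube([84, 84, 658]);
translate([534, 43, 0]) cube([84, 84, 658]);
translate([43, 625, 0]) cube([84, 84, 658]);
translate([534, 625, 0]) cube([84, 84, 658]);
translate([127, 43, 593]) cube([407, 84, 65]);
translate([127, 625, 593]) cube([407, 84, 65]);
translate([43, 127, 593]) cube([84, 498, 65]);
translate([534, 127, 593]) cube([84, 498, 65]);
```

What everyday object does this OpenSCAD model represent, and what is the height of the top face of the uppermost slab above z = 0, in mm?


A table. The table height is 701 mm.

A 661×752×43 slab sits at z = 658 on four 84 mm square posts — a table. The top surface is at 658 + 43 = 701 mm.


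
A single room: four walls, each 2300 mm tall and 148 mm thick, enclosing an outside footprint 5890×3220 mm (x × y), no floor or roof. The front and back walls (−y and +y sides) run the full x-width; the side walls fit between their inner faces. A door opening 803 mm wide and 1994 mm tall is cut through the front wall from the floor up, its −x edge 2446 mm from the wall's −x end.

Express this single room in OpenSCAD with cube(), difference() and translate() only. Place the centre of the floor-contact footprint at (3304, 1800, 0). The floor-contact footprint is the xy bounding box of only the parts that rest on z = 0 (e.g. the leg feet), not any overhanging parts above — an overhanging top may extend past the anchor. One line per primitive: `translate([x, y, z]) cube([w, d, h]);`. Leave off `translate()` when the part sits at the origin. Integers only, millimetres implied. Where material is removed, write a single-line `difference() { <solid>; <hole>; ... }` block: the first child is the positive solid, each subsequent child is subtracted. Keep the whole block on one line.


difference() { translate([359, 190, 0]) cube([5890, 148, 2300]); translate([2805, 190, 0]) cube([803, 148, 1994]); }
translate([359, 3262, 0]) cube([5890, 148, 2300]);
translate([359, 338, 0]) cube([148, 2924, 2300]);
translate([6101, 338, 0]) cube([148, 2924, 2300]);


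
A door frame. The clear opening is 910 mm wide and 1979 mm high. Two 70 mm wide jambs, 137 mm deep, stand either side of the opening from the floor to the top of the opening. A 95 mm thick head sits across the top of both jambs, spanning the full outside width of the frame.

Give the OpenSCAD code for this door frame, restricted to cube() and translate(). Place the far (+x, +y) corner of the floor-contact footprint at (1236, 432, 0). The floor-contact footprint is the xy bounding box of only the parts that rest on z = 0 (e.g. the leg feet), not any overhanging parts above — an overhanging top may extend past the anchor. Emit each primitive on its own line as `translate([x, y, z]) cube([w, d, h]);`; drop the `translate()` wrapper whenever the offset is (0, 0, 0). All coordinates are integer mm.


translate([186, 295, 0]) cube([70, 137, 1979]);
translate([1166, 295, 0]) cube([70, 137, 1979]);
translate([186, 295, 1979]) cube([1050, 137, 95]);


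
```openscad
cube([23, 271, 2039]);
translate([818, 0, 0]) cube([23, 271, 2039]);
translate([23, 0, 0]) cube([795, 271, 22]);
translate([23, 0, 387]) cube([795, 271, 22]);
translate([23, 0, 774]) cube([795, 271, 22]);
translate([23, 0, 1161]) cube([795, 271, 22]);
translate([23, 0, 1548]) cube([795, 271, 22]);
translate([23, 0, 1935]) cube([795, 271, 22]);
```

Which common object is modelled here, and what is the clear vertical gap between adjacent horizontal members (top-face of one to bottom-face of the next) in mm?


A bookshelf. The clear shelf gap is 365 mm.

Two tall side panels with 6 horizontal boards between them — a bookshelf. The first two shelf undersides are at z = 0 and z = 387; with shelf thickness 22, the clear gap is 387 − 0 − 22 = 365 mm.


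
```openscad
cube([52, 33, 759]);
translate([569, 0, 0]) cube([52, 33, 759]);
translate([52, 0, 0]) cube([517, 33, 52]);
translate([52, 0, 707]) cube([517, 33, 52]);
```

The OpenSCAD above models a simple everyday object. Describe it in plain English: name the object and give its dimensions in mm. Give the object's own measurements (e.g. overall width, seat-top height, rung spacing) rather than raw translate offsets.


A rectangular picture frame lying in the x–z plane (depth along y). The opening is 517 mm wide (x) by 655 mm tall (z), surrounded by a border 52 mm wide on all four sides. The frame is 33 mm deep and is made of two full-height vertical stiles with two horizontal rails fitted between them.


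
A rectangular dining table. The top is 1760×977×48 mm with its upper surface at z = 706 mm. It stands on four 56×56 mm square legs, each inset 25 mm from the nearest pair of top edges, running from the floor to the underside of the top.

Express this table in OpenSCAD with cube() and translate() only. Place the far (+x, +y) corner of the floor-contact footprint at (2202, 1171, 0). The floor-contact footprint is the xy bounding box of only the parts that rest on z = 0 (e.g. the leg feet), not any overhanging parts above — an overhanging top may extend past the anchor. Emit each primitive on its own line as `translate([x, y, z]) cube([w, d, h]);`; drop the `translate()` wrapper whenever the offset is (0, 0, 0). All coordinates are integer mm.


translate([467, 219, 658]) cube([1760, 977, 48]);
translate([492, 244, 0]) cube([56, 56, 658]);
translate([2146, 244, 0]) cube([56, 56, 658]);
translate([492, 1115, 0]) cube([56, 56, 658]);
translate([2146, 1115, 0]) cube([56, 56, 658]);


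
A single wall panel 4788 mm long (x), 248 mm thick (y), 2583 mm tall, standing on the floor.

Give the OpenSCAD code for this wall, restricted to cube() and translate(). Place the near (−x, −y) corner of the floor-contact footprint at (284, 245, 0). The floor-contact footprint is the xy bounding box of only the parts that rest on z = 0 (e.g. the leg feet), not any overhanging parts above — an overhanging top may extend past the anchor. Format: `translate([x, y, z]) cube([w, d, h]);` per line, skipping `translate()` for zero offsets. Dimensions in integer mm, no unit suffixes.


translate([284, 245, 0]) cube([4788, 248, 2583]);


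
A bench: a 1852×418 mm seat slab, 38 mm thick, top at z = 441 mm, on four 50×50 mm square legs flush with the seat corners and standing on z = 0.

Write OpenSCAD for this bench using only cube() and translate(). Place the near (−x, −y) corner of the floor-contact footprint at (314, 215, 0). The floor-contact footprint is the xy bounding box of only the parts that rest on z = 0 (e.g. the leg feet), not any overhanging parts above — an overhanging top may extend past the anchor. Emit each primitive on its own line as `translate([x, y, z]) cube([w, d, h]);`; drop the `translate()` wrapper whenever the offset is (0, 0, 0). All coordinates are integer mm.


// leg_h = 441 − 38 = 403
translate([314, 215, 403]) cube([1852, 418, 38]);
translate([314, 215, 0]) cube([50, 50, 403]);
translate([314, 583, 0]) cube([50, 50, 403]);
translate([2116, 215, 0]) cube([50, 50, 403]);
translate([2116, 583, 0]) cube([50, 50, 403]);


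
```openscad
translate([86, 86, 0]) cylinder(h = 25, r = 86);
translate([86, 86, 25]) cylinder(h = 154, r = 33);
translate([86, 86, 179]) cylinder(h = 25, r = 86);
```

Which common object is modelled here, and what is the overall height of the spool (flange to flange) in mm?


A spool. The overall height is 204 mm.

Three coaxial cylinders, large–small–large — a spool. Two 25 mm flanges and a 154 mm core give 25 + 154 + 25 = 204 mm.


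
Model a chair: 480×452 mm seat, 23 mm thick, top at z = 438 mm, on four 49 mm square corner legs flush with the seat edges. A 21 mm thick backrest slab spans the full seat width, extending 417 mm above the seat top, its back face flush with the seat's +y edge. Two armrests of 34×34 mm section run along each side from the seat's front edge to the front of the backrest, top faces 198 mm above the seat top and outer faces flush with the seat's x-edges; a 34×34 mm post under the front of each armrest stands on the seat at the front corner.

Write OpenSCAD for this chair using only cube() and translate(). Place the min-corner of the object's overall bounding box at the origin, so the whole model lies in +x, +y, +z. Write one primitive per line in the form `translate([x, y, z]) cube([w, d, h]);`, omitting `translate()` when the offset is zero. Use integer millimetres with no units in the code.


translate([0, 0, 415]) cube([480, 452, 23]);
cube([49, 49, 415]);
translate([431, 0, 0]) cube([49, 49, 415]);
translate([0, 403, 0]) cube([49, 49, 415]);
translate([431, 403, 0]) cube([49, 49, 415]);
translate([0, 431, 438]) cube([480, 21, 417]);
translate([0, 0, 602]) cube([34, 431, 34]);
translate([446, 0, 602]) cube([34, 431, 34]);
translate([0, 0, 438]) cube([34, 34, 164]);
translate([446, 0, 438]) cube([34, 34, 164]);


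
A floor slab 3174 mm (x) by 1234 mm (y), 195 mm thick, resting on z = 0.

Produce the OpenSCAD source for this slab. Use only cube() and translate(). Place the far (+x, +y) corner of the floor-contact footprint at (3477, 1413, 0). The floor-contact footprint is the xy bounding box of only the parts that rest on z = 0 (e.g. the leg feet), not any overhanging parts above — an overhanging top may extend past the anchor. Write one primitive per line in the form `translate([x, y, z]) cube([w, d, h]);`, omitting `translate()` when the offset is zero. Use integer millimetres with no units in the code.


translate([303, 179, 0]) cube([3174, 1234, 195]);


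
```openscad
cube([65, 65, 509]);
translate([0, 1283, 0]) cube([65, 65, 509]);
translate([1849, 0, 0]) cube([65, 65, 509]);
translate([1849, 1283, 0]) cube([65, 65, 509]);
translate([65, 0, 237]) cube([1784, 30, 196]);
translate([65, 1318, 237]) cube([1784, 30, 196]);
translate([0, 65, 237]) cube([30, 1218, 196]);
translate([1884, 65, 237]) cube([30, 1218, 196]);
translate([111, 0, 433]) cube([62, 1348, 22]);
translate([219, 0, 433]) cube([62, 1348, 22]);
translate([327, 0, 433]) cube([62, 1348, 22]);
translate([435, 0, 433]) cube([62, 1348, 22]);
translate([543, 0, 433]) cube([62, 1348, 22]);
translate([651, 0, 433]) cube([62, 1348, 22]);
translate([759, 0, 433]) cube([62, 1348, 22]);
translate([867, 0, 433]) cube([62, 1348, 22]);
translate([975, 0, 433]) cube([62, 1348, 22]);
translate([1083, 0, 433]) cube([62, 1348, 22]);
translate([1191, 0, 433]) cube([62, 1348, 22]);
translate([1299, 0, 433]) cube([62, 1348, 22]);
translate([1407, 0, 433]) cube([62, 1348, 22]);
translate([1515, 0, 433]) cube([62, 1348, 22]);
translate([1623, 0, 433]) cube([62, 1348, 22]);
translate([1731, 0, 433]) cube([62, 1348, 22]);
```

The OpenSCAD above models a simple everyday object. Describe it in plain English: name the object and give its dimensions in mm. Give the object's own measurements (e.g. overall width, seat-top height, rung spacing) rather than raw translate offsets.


A bed frame 1914 mm long (x) by 1348 mm wide (y). Four 65×65 mm corner posts, 509 mm tall, at the corners of the footprint. Four rails of 30 mm thickness and 196 mm height run between adjacent posts with their undersides at z = 237 mm, their outer faces flush with the outside of the frame (the two x-running rails run between the posts' inner faces; the two y-running rails run between the posts' inner faces). 16 slats, each 62 mm wide (x) and 22 mm thick, lie across the top of the two x-running rails, running the full 1348 mm width of the frame in y; along x they sit between the end posts with a 46 mm gap after the −x posts and between neighbouring slats, leaving 56 mm before the +x posts.


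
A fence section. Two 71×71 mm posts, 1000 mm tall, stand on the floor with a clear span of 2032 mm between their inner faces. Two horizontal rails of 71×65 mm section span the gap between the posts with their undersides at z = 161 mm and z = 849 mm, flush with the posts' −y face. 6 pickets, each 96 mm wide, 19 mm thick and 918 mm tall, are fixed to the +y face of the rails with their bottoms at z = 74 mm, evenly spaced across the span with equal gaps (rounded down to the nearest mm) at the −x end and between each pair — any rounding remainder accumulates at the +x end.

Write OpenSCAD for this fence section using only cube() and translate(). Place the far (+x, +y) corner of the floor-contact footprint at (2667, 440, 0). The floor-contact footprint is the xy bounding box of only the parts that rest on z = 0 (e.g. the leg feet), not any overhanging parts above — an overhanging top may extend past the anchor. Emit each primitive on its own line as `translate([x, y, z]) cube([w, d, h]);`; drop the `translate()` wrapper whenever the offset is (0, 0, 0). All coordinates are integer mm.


translate([493, 369, 0]) cube([71, 71, 1000]);
translate([2596, 369, 0]) cube([71, 71, 1000]);
translate([564, 369, 161]) cube([2032, 71, 65]);
translate([564, 369, 849]) cube([2032, 71, 65]);
translate([772, 440, 74]) cube([96, 19, 918]);
translate([1076, 440, 74]) cube([96, 19, 918]);
translate([1380, 440, 74]) cube([96, 19, 918]);
translate([1684, 440, 74]) cube([96, 19, 918]);
translate([1988, 440, 74]) cube([96, 19, 918]);
translate([2292, 440, 74]) cube([96, 19, 918]);


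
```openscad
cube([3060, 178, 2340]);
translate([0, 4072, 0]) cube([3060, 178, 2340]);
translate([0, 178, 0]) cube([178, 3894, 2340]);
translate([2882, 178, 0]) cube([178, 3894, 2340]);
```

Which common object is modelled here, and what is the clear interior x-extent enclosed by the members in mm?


A house (or room) frame. The interior width is 2704 mm.

Four 2340 mm walls enclosing a rectangle with no floor or roof — a room or house frame. Outside width is 3060 mm and wall thickness is 178 mm, so the interior width is 3060 − 2 × 178 = 2704 mm.


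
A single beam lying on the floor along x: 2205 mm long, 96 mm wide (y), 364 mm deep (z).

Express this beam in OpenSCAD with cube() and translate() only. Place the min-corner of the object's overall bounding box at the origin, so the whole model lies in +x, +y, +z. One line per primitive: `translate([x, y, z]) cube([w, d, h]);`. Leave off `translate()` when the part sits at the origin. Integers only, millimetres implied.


cube([2205, 96, 364]);


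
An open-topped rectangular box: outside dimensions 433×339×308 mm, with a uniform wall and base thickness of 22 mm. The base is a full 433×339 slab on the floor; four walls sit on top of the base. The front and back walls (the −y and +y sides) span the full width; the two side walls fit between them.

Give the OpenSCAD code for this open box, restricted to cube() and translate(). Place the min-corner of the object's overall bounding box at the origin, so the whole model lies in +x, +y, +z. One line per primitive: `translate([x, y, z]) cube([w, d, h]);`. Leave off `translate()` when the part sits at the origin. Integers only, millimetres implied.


cube([433, 339, 22]);
translate([0, 0, 22]) cube([433, 22, 286]);
translate([0, 317, 22]) cube([433, 22, 286]);
translate([0, 22, 22]) cube([22, 295, 286]);
translate([411, 22, 22]) cube([22, 295, 286]);


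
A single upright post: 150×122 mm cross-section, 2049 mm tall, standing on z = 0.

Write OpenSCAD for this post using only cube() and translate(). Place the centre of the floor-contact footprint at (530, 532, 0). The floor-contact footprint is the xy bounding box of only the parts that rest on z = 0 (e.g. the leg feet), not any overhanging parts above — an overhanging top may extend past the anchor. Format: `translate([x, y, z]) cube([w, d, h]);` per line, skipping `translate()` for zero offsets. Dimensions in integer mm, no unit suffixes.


translate([455, 471, 0]) cube([150, 122, 2049]);


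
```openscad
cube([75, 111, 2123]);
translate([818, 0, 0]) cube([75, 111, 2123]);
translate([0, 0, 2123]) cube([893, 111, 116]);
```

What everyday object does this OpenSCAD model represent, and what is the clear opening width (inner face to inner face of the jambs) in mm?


A door frame. The clear opening width is 743 mm.

Two 2123 mm tall posts with a header on top — a door frame. The left jamb is 75 mm wide at x = 0; the right jamb starts at x = 818. The clear opening is 818 − 75 = 743 mm.


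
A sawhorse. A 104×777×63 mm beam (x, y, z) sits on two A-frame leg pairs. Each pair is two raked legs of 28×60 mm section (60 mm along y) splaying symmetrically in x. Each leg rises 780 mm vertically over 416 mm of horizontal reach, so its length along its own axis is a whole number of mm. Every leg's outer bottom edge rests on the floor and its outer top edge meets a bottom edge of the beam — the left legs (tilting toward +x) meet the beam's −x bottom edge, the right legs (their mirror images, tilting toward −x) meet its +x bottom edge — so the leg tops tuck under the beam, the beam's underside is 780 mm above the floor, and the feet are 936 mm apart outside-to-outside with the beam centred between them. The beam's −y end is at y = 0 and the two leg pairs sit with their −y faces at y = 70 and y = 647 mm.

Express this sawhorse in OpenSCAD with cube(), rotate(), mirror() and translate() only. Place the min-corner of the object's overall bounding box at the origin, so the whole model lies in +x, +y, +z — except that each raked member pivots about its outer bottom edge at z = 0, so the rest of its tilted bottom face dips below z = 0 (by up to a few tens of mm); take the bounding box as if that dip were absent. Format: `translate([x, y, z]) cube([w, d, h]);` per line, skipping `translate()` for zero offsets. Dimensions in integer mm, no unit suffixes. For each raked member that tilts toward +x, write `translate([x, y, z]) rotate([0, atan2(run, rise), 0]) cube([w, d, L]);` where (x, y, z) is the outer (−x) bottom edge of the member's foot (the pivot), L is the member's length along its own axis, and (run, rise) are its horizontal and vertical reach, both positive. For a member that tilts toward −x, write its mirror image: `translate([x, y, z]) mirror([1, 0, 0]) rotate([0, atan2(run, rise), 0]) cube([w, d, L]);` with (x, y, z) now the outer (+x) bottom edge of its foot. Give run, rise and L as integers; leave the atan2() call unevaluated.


// leg length = √(416² + 780²) = 884
// right-leg outer foot x = 2·416 + 104 = 936
// beam min-corner = (416, 0, 780)
translate([416, 0, 780]) cube([104, 777, 63]);
translate([0, 70, 0]) rotate([0, atan2(416, 780), 0]) cube([28, 60, 884]);
translate([936, 70, 0]) mirror([1, 0, 0]) rotate([0, atan2(416, 780), 0]) cube([28, 60, 884]);
translate([0, 647, 0]) rotate([0, atan2(416, 780), 0]) cube([28, 60, 884]);
translate([936, 647, 0]) mirror([1, 0, 0]) rotate([0, atan2(416, 780), 0]) cube([28, 60, 884]);
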